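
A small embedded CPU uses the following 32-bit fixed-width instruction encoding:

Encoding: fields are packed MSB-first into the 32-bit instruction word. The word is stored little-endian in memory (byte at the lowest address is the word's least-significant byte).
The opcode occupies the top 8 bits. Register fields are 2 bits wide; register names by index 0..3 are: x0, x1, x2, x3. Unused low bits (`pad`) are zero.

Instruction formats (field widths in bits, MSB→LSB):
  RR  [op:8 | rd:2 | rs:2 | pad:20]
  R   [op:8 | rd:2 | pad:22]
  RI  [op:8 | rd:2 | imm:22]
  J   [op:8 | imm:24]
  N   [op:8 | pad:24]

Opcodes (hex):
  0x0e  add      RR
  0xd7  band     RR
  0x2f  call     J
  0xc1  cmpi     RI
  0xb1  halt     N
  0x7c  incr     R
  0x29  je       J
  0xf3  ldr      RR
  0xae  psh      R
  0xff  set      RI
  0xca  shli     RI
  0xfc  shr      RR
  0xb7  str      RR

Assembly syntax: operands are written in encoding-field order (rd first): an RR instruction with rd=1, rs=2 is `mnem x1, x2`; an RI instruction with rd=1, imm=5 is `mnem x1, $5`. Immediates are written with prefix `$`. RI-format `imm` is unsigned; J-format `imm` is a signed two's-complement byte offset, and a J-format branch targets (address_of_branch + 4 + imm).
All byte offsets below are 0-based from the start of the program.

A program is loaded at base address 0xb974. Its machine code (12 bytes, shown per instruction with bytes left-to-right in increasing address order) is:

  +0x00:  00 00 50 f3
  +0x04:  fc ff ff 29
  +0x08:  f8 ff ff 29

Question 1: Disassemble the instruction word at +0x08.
je $-8

+0x08: f8 ff ff 29 ⇒ word 0x29fffff8 (little)
  op=0x29fffff8>>24=0x29 ⇒ je (J)
  imm: (w>>0)&0xffffff=0xfffff8 (s24→-8) → $-8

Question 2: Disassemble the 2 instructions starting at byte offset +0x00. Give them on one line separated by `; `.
ldr x1, x1; je $-4

[00] 00 00 50 f3 → 0xf3500000
  opcode bits[31:24]=0xf3: ldr/RR
  [23:22] rd=1 = x1
  [21:20] rs=1 = x1
[04] fc ff ff 29 → 0x29fffffc
  opcode bits[31:24]=0x29: je/J
  [23:0] imm=16777212 (s24→-4) = $-4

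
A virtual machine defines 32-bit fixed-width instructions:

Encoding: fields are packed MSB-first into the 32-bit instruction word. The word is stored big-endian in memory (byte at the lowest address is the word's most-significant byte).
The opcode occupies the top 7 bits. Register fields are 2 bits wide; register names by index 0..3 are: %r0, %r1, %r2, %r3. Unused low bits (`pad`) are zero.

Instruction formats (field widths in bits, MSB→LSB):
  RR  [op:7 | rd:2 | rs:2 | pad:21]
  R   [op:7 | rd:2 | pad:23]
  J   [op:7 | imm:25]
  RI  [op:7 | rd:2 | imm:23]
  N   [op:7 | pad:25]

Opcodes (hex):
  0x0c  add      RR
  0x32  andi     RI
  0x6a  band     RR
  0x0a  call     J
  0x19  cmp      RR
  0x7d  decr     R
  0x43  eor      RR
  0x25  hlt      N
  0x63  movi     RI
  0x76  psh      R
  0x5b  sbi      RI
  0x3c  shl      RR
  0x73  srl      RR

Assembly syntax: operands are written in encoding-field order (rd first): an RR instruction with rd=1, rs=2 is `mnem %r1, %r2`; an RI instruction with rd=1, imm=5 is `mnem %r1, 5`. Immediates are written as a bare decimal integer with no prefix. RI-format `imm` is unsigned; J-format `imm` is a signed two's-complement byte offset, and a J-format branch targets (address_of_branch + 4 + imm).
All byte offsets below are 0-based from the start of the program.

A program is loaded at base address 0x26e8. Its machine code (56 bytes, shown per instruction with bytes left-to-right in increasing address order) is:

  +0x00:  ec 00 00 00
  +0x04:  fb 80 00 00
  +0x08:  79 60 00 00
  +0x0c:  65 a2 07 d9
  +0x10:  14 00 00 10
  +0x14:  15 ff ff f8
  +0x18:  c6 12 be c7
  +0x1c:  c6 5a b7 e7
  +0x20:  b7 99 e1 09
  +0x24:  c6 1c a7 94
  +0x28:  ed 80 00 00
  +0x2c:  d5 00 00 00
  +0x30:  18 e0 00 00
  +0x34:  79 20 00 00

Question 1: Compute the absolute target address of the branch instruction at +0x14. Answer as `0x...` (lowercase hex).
0x26f8

off 0x14: read 15 ff ff f8 as big → 0x15fffff8
  op=0x15fffff8>>25=0xa ⇒ call (J)
  imm@[24:0]=0x1fffff8 (s25→-8) ⇒ -8
  target = base 0x26e8 + off 0x14 + 4 + imm -8 = 0x26f8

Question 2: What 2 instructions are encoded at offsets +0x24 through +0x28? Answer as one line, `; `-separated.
[24] c6 1c a7 94 → 0xc61ca794
  op=0xc61ca794>>25=0x63 ⇒ movi (RI)
  rd: (w>>23)&0x3=0x0 → %r0
  imm: (w>>0)&0x7fffff=0x1ca794 → 1877908
[28] ed 80 00 00 → 0xed800000
  op=0xed800000>>25=0x76 ⇒ psh (R)
  rd: (w>>23)&0x3=0x3 → %r3

movi %r0, 1877908; psh %r3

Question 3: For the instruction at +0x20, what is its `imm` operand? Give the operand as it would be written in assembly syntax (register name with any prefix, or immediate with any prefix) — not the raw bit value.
1696009

@+20  big-endian(b7 99 e1 09) = 0xb799e109
  op=0xb799e109>>25=0x5b ⇒ sbi (RI)
  rd@[24:23]=0x3 ⇒ %r3
  imm@[22:0]=0x19e109 ⇒ 1696009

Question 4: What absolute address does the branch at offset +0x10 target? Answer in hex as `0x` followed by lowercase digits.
0x270c

@+10  big-endian(14 00 00 10) = 0x14000010
  top 7b → 0xa → call [J]
  imm: (w>>0)&0x1ffffff=0x10 → 16
  target = base 0x26e8 + off 0x10 + 4 + imm 16 = 0x270c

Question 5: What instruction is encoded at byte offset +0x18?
[18] c6 12 be c7 → 0xc612bec7
  op=0xc612bec7>>25=0x63 ⇒ movi (RI)
  [24:23] rd=0 = %r0
  [22:0] imm=1228487 = 1228487

movi %r0, 1228487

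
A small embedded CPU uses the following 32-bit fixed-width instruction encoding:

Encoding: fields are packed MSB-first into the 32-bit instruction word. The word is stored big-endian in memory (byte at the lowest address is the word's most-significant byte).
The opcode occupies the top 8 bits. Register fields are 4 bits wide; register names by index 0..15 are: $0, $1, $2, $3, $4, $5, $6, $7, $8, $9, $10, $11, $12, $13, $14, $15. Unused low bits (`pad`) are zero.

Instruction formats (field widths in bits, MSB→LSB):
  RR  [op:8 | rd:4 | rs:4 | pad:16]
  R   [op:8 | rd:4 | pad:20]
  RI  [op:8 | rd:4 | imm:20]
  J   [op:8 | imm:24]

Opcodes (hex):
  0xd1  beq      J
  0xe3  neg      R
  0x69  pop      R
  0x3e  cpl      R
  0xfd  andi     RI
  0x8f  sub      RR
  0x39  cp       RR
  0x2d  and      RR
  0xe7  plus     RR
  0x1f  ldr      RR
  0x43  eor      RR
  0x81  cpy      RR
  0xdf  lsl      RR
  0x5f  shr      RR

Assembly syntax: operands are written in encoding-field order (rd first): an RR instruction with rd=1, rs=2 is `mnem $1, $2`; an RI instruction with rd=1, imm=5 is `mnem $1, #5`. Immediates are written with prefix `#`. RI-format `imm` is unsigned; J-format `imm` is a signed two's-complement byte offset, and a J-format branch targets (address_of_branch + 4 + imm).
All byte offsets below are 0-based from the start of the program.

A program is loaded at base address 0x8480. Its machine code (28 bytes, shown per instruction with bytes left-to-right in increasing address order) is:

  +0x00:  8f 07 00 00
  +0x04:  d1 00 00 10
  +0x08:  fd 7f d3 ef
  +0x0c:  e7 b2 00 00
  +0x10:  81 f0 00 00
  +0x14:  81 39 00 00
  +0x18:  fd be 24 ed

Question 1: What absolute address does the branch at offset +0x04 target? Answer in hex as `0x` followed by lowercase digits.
0x8498

+0x04: d1 00 00 10 ⇒ word 0xd1000010 (big)
  opcode bits[31:24]=0xd1: beq/J
  [23:0] imm=16 = #16
  target = base 0x8480 + off 0x04 + 4 + imm 16 = 0x8498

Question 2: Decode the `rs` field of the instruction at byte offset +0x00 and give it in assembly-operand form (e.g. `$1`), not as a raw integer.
@+00  big-endian(8f 07 00 00) = 0x8f070000
  op=0x8f070000>>24=0x8f ⇒ sub (RR)
  rd@[23:20]=0x0 ⇒ $0
  rs@[19:16]=0x7 ⇒ $7

$7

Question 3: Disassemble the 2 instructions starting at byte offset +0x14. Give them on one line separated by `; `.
cpy $3, $9; andi $11, #926957

[14] 81 39 00 00 → 0x81390000
  opcode bits[31:24]=0x81: cpy/RR
  [23:20] rd=3 = $3
  [19:16] rs=9 = $9
[18] fd be 24 ed → 0xfdbe24ed
  opcode bits[31:24]=0xfd: andi/RI
  [23:20] rd=11 = $11
  [19:0] imm=926957 = #926957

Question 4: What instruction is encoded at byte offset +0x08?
andi $7, #1037295

[08] fd 7f d3 ef → 0xfd7fd3ef
  top 8b → 0xfd → andi [RI]
  [23:20] rd=7 = $7
  [19:0] imm=1037295 = #1037295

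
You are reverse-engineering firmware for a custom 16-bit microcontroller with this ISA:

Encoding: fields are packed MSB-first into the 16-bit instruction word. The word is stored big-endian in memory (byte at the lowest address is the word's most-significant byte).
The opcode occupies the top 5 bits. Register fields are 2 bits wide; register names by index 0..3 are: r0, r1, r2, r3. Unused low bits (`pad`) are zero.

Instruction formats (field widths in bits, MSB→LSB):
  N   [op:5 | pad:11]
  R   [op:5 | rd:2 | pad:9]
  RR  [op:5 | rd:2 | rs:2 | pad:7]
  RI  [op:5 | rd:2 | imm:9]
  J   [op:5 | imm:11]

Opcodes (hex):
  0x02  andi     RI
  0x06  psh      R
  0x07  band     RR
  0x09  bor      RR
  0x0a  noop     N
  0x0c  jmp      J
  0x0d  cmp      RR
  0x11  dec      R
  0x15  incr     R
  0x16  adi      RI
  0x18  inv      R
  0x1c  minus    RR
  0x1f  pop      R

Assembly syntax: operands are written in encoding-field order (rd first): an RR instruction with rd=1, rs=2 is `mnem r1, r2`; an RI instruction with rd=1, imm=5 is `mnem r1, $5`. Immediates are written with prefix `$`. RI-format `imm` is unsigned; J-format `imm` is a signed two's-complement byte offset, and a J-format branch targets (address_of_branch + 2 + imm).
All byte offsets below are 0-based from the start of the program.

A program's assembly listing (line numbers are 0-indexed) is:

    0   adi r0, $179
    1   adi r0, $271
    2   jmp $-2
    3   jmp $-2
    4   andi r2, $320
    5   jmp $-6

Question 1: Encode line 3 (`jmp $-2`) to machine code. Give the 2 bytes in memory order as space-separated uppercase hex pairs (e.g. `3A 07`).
L3: jmp op=0xc:5|imm=-2:11 ⇒ 0x67fe ⇒ big 67 fe

67 FE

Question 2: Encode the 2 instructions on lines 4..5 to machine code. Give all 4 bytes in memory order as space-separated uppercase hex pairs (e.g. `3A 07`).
15 40 67 FA

4. andi fields op=0x2:5|rd=2:2|imm=320:9 → word 1540h → 15 40
5. jmp fields op=0xc:5|imm=-6:11 → word 67fah → 67 fa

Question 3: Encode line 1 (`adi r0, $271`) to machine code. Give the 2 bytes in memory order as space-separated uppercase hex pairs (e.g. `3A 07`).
line 1 (adi): pack op=0x16:5|rd=0:2|imm=271:9 = 0xb10f; big→ b1 0f

B1 0F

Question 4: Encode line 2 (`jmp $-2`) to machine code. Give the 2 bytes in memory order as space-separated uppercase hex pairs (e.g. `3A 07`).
L2: jmp op=0xc:5|imm=-2:11 ⇒ 0x67fe ⇒ big 67 fe

67 FE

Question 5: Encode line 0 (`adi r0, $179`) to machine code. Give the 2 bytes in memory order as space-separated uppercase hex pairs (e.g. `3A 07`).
line 0 (adi): pack op=0x16:5|rd=0:2|imm=179:9 = 0xb0b3; big→ b0 b3

B0 B3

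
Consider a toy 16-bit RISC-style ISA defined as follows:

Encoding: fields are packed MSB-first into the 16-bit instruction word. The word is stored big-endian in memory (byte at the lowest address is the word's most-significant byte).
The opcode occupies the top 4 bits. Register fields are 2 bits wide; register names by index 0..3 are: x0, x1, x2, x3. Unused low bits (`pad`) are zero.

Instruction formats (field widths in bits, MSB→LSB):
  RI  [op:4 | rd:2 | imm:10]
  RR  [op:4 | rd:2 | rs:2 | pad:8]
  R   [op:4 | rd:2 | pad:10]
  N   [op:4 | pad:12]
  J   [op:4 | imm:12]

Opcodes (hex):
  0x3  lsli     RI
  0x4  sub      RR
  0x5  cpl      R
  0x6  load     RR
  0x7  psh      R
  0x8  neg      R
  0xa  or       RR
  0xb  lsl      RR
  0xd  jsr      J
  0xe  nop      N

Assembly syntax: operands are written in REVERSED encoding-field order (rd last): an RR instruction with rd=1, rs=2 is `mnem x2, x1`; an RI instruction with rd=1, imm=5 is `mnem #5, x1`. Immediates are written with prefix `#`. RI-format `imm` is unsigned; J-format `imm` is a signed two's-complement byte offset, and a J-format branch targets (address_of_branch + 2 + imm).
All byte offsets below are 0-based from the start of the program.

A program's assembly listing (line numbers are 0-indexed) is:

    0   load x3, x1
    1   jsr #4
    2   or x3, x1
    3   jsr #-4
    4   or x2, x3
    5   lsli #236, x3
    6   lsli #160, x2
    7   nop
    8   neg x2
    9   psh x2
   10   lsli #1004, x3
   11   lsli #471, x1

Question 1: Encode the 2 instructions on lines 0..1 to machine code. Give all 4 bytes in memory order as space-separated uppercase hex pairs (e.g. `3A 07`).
0. load fields op=0x6:4|rd=1:2|rs=3:2|pad=0:8 → word 6700h → 67 00
1. jsr fields op=0xd:4|imm=4:12 → word d004h → d0 04

67 00 D0 04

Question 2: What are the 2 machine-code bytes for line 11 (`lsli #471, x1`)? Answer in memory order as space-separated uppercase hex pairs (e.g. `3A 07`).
35 D7

L11: lsli op=0x3:4|rd=1:2|imm=471:10 ⇒ 0x35d7 ⇒ big 35 d7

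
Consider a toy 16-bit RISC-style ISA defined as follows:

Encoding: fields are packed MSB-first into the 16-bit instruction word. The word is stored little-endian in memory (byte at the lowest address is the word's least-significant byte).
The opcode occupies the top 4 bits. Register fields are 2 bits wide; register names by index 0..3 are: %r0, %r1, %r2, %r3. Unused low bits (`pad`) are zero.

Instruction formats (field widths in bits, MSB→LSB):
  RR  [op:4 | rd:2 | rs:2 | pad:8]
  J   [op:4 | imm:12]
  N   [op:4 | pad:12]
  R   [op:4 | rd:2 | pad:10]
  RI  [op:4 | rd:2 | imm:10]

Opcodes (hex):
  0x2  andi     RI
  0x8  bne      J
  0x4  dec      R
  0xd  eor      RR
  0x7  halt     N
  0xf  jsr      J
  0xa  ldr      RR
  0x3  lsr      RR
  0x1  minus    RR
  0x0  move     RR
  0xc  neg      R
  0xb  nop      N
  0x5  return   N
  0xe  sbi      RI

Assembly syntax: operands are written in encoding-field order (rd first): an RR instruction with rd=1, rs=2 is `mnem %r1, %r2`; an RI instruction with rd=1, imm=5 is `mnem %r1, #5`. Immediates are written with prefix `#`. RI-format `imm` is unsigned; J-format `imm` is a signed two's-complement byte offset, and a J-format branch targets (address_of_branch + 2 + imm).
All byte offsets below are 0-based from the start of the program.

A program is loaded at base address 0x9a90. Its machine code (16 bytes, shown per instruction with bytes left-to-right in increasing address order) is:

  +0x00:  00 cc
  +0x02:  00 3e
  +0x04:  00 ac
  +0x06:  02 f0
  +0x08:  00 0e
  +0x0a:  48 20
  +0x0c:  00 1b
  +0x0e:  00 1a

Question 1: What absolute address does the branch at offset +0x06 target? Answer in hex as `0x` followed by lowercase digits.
off 0x06: read 02 f0 as little → 0xf002
  top 4b → 0xf → jsr [J]
  imm@[11:0]=0x2 ⇒ #2
  target = base 0x9a90 + off 0x06 + 2 + imm 2 = 0x9a9a

0x9a9a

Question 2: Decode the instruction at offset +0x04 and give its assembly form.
ldr %r3, %r0

+0x04: 00 ac ⇒ word 0xac00 (little)
  opcode bits[15:12]=0xa: ldr/RR
  [11:10] rd=3 = %r3
  [9:8] rs=0 = %r0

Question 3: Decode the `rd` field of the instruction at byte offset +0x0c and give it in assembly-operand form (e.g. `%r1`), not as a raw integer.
%r2

+0x0c: 00 1b ⇒ word 0x1b00 (little)
  top 4b → 0x1 → minus [RR]
  rd@[11:10]=0x2 ⇒ %r2
  rs@[9:8]=0x3 ⇒ %r3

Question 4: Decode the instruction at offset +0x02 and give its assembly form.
lsr %r3, %r2

[02] 00 3e → 0x3e00
  op=0x3e00>>12=0x3 ⇒ lsr (RR)
  [11:10] rd=3 = %r3
  [9:8] rs=2 = %r2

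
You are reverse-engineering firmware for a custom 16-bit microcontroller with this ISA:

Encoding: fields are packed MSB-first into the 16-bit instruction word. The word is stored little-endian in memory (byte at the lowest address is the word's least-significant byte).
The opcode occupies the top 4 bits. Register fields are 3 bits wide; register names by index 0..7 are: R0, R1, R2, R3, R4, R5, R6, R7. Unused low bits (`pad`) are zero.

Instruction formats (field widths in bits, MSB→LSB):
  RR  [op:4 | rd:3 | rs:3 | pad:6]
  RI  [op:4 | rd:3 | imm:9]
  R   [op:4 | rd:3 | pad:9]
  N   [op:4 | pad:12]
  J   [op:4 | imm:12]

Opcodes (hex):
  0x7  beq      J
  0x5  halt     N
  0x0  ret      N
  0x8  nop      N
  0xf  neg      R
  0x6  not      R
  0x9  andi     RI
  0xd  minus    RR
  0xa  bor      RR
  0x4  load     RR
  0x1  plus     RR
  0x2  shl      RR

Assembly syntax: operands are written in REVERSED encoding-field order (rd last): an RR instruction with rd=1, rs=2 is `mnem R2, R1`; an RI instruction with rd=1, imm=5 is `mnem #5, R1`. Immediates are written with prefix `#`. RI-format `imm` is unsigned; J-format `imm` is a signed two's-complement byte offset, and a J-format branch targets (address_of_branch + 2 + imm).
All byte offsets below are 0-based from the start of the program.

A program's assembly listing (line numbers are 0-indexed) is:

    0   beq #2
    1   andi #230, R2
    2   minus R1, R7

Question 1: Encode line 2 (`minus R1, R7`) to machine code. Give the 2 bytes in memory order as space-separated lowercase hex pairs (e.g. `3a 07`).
2. minus fields op=0xd:4|rd=7:3|rs=1:3|pad=0:6 → word de40h → 40 de

40 de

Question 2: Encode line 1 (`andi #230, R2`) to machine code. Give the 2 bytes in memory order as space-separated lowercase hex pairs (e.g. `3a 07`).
1. andi fields op=0x9:4|rd=2:3|imm=230:9 → word 94e6h → e6 94

e6 94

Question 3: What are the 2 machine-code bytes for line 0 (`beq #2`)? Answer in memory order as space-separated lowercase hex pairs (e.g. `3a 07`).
02 70

0. beq fields op=0x7:4|imm=2:12 → word 7002h → 02 70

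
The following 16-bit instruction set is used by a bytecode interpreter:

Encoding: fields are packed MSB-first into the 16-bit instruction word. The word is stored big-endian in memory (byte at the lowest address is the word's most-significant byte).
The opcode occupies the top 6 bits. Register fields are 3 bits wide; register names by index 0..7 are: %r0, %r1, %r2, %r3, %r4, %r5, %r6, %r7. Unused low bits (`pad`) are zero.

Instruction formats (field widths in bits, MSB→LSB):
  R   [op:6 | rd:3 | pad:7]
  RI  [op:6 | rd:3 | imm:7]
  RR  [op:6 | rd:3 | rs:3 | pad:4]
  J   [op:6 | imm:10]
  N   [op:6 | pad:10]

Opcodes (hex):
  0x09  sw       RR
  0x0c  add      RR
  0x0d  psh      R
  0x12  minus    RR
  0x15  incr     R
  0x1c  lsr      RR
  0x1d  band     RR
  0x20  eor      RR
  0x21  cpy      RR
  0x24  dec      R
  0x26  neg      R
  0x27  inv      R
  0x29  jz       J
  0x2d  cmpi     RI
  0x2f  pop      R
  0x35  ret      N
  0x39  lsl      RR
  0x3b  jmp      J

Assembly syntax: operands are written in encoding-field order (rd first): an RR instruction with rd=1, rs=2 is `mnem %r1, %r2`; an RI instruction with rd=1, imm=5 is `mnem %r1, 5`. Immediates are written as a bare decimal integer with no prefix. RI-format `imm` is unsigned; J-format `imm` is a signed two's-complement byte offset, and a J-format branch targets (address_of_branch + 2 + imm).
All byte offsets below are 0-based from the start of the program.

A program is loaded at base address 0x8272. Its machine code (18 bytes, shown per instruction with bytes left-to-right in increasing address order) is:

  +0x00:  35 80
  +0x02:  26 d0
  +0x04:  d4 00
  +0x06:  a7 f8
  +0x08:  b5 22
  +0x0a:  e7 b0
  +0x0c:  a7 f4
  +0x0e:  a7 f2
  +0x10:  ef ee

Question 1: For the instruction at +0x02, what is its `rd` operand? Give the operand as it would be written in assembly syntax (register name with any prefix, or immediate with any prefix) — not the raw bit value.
%r5

[02] 26 d0 → 0x26d0
  opcode bits[15:10]=0x9: sw/RR
  rd@[9:7]=0x5 ⇒ %r5
  rs@[6:4]=0x5 ⇒ %r5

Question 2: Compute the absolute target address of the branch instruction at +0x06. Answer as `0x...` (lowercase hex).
0x8272

@+06  big-endian(a7 f8) = 0xa7f8
  top 6b → 0x29 → jz [J]
  imm@[9:0]=0x3f8 (s10→-8) ⇒ -8
  target = base 0x8272 + off 0x06 + 2 + imm -8 = 0x8272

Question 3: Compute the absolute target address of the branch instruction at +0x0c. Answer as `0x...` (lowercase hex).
0x8274

[0c] a7 f4 → 0xa7f4
  top 6b → 0x29 → jz [J]
  imm: (w>>0)&0x3ff=0x3f4 (s10→-12) → -12
  target = base 0x8272 + off 0x0c + 2 + imm -12 = 0x8274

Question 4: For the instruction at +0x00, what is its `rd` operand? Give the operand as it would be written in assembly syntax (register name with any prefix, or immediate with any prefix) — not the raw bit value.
%r3

off 0x00: read 35 80 as big → 0x3580
  opcode bits[15:10]=0xd: psh/R
  [9:7] rd=3 = %r3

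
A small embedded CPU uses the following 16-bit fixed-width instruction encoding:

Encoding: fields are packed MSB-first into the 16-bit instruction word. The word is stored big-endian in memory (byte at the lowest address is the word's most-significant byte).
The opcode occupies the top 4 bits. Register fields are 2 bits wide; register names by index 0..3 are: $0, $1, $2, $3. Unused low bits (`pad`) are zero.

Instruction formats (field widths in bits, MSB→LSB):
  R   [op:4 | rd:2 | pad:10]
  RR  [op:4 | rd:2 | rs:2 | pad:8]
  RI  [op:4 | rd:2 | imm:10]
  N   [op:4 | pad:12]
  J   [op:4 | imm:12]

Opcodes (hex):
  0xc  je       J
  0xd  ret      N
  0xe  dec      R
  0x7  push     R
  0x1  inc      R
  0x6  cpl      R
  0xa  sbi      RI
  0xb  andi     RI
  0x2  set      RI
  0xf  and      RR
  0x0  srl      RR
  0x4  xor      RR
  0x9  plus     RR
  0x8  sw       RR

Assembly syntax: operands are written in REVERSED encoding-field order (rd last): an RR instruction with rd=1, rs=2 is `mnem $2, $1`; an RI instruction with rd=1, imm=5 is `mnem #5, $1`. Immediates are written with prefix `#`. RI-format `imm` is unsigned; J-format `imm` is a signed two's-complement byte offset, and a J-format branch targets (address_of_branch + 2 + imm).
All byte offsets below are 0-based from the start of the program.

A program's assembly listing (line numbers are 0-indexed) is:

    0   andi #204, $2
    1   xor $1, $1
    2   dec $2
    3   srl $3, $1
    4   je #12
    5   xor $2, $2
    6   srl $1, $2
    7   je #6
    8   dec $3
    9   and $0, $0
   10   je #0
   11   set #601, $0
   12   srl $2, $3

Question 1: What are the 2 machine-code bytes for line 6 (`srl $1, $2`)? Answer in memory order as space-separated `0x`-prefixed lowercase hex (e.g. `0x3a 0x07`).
line 6 (srl): pack op=0x0:4|rd=2:2|rs=1:2|pad=0:8 = 0x0900; big→ 09 00

0x09 0x00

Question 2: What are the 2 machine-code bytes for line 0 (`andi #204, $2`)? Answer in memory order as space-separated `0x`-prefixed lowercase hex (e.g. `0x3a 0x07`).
L0: andi op=0xb:4|rd=2:2|imm=204:10 ⇒ 0xb8cc ⇒ big b8 cc

0xb8 0xcc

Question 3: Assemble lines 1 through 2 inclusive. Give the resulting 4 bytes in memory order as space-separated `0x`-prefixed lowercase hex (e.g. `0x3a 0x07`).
1. xor fields op=0x4:4|rd=1:2|rs=1:2|pad=0:8 → word 4500h → 45 00
2. dec fields op=0xe:4|rd=2:2|pad=0:10 → word e800h → e8 00

0x45 0x00 0xe8 0x00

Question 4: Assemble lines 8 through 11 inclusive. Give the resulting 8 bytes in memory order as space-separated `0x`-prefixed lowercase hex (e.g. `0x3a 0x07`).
0xec 0x00 0xf0 0x00 0xc0 0x00 0x22 0x59

line 8 (dec): pack op=0xe:4|rd=3:2|pad=0:10 = 0xec00; big→ ec 00
line 9 (and): pack op=0xf:4|rd=0:2|rs=0:2|pad=0:8 = 0xf000; big→ f0 00
line 10 (je): pack op=0xc:4|imm=0:12 = 0xc000; big→ c0 00
line 11 (set): pack op=0x2:4|rd=0:2|imm=601:10 = 0x2259; big→ 22 59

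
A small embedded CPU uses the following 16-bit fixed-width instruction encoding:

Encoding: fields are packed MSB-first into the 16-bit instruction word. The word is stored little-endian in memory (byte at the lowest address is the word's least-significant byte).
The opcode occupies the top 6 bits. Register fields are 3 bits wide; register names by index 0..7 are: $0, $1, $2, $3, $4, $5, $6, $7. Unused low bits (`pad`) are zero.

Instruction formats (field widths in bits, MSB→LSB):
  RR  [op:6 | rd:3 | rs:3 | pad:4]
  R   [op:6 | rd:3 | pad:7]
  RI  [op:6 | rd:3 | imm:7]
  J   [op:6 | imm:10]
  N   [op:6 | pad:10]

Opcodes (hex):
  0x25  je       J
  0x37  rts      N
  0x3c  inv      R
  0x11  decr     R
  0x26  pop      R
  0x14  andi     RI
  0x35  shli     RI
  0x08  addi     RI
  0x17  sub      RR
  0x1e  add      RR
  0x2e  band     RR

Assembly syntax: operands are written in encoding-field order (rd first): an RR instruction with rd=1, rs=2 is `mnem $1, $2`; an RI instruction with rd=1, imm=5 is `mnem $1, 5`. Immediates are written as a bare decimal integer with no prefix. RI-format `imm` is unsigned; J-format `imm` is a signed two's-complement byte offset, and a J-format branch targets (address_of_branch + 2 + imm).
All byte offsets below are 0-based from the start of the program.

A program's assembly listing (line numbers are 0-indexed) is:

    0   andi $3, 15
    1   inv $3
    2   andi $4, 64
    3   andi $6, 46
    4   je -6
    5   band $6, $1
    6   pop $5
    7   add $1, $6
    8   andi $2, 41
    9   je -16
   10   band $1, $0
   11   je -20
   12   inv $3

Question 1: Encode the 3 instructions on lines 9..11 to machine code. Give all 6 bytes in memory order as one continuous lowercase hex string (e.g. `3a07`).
f09780b8ec97

L9: je op=0x25:6|imm=-16:10 ⇒ 0x97f0 ⇒ little f0 97
L10: band op=0x2e:6|rd=1:3|rs=0:3|pad=0:4 ⇒ 0xb880 ⇒ little 80 b8
L11: je op=0x25:6|imm=-20:10 ⇒ 0x97ec ⇒ little ec 97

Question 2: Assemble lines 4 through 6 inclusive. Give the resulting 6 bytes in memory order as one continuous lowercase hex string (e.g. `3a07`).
L4: je op=0x25:6|imm=-6:10 ⇒ 0x97fa ⇒ little fa 97
L5: band op=0x2e:6|rd=6:3|rs=1:3|pad=0:4 ⇒ 0xbb10 ⇒ little 10 bb
L6: pop op=0x26:6|rd=5:3|pad=0:7 ⇒ 0x9a80 ⇒ little 80 9a

fa9710bb809a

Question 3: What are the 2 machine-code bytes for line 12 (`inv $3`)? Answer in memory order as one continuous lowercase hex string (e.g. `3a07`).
80f1

12. inv fields op=0x3c:6|rd=3:3|pad=0:7 → word f180h → 80 f1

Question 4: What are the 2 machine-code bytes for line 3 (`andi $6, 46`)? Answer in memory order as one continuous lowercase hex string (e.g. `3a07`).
line 3 (andi): pack op=0x14:6|rd=6:3|imm=46:7 = 0x532e; little→ 2e 53

2e53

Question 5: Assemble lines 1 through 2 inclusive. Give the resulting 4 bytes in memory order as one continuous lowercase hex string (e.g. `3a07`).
1. inv fields op=0x3c:6|rd=3:3|pad=0:7 → word f180h → 80 f1
2. andi fields op=0x14:6|rd=4:3|imm=64:7 → word 5240h → 40 52

80f14052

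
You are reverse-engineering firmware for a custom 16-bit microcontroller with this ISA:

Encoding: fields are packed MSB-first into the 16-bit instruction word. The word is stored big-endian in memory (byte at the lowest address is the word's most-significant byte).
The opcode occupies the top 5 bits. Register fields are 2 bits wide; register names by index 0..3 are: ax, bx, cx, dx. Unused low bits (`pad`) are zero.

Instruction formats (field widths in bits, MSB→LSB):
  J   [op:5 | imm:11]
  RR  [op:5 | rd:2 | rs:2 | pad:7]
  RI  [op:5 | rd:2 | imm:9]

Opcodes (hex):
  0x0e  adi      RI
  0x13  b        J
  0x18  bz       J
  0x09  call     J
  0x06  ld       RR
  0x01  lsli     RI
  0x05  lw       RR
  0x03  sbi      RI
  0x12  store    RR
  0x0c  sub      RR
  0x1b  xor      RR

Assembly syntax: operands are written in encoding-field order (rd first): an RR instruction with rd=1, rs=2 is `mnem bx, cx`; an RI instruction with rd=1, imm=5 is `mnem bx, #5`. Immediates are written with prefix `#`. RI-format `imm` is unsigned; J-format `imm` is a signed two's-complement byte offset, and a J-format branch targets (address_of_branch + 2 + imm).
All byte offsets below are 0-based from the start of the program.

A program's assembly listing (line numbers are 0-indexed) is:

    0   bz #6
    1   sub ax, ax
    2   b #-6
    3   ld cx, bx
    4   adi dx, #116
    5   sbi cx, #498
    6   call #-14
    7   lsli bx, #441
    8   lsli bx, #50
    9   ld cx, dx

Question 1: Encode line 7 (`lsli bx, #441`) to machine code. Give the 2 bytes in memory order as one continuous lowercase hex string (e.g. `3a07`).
7. lsli fields op=0x1:5|rd=1:2|imm=441:9 → word 0bb9h → 0b b9

0bb9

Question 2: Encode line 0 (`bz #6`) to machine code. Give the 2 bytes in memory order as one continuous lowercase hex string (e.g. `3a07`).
line 0 (bz): pack op=0x18:5|imm=6:11 = 0xc006; big→ c0 06

c006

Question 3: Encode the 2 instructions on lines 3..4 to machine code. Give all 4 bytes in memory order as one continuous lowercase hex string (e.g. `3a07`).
L3: ld op=0x6:5|rd=2:2|rs=1:2|pad=0:7 ⇒ 0x3480 ⇒ big 34 80
L4: adi op=0xe:5|rd=3:2|imm=116:9 ⇒ 0x7674 ⇒ big 76 74

34807674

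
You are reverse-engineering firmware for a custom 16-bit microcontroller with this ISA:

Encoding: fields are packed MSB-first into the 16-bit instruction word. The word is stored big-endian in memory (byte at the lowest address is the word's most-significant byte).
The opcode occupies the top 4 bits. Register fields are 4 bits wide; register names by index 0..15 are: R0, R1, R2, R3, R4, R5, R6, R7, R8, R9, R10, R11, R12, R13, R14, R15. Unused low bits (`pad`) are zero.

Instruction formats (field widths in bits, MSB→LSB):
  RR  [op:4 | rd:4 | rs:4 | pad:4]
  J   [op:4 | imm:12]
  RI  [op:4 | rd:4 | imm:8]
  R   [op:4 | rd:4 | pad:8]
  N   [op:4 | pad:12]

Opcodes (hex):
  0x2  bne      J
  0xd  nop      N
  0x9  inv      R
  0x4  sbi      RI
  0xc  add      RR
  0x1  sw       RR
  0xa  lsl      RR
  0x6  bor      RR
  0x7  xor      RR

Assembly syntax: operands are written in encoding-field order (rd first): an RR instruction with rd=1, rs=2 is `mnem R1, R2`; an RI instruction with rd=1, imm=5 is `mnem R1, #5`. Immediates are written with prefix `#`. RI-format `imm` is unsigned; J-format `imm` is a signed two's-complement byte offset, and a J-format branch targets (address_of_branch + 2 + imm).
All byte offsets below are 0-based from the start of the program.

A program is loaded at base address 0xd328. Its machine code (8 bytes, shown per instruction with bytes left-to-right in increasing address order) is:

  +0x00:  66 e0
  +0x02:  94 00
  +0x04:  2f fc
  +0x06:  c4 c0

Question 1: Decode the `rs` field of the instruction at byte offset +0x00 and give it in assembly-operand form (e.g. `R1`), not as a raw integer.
R14

[00] 66 e0 → 0x66e0
  top 4b → 0x6 → bor [RR]
  [11:8] rd=6 = R6
  [7:4] rs=14 = R14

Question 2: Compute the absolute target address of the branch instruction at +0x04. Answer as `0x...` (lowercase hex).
0xd32a

@+04  big-endian(2f fc) = 0x2ffc
  top 4b → 0x2 → bne [J]
  imm@[11:0]=0xffc (s12→-4) ⇒ #-4
  target = base 0xd328 + off 0x04 + 2 + imm -4 = 0xd32a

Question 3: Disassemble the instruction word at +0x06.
+0x06: c4 c0 ⇒ word 0xc4c0 (big)
  top 4b → 0xc → add [RR]
  rd: (w>>8)&0xf=0x4 → R4
  rs: (w>>4)&0xf=0xc → R12

add R4, R12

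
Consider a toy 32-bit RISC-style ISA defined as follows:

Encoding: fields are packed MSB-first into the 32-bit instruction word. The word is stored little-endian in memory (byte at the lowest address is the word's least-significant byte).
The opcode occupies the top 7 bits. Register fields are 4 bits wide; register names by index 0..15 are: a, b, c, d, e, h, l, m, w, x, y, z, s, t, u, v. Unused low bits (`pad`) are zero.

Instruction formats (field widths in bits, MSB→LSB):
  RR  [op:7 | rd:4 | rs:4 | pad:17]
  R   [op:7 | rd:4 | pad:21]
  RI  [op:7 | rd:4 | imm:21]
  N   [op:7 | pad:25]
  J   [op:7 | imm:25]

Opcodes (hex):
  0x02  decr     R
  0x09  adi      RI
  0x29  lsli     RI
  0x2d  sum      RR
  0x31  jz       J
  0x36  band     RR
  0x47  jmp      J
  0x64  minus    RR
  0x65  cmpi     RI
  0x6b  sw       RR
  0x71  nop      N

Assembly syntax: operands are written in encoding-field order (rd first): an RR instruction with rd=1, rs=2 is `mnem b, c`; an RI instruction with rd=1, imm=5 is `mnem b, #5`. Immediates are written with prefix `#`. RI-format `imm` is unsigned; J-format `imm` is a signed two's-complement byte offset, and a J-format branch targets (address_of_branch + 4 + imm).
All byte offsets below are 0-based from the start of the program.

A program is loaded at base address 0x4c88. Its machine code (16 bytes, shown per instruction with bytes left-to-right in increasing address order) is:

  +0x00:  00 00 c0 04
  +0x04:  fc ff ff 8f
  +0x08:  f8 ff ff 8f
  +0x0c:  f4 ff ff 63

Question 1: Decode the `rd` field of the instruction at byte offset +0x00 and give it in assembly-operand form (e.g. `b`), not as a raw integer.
@+00  little-endian(00 00 c0 04) = 0x04c00000
  opcode bits[31:25]=0x2: decr/R
  rd@[24:21]=0x6 ⇒ l

l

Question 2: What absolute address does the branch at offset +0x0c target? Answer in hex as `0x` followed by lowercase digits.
@+0c  little-endian(f4 ff ff 63) = 0x63fffff4
  top 7b → 0x31 → jz [J]
  [24:0] imm=33554420 (s25→-12) = #-12
  target = base 0x4c88 + off 0x0c + 4 + imm -12 = 0x4c8c

0x4c8c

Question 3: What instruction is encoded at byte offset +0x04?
[04] fc ff ff 8f → 0x8ffffffc
  opcode bits[31:25]=0x47: jmp/J
  imm: (w>>0)&0x1ffffff=0x1fffffc (s25→-4) → #-4

jmp #-4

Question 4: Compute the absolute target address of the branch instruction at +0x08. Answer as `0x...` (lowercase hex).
0x4c8c

off 0x08: read f8 ff ff 8f as little → 0x8ffffff8
  op=0x8ffffff8>>25=0x47 ⇒ jmp (J)
  [24:0] imm=33554424 (s25→-8) = #-8
  target = base 0x4c88 + off 0x08 + 4 + imm -8 = 0x4c8c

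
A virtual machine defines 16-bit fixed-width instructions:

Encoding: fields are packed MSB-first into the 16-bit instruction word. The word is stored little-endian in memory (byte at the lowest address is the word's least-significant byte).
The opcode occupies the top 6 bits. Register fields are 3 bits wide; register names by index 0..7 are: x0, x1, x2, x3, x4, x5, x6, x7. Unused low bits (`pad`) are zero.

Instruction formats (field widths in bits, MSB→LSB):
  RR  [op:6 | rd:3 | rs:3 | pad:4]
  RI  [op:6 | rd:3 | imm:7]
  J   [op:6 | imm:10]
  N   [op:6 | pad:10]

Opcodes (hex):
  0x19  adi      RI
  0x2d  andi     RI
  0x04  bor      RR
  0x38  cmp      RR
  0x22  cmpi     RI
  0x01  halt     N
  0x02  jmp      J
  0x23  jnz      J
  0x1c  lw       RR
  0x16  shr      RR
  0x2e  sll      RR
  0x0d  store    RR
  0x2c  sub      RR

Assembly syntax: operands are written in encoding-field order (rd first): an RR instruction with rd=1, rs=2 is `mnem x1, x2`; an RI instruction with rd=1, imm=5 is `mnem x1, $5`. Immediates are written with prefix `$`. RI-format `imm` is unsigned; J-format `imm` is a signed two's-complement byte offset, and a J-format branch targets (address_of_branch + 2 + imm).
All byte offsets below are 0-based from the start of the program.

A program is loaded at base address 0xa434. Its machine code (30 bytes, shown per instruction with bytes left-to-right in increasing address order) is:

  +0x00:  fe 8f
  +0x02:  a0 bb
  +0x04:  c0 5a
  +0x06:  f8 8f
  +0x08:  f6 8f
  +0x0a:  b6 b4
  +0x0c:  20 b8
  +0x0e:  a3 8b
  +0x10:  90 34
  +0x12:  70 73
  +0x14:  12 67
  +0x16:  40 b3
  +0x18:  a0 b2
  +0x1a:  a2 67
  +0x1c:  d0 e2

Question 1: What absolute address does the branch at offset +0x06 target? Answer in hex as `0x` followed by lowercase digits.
off 0x06: read f8 8f as little → 0x8ff8
  top 6b → 0x23 → jnz [J]
  imm: (w>>0)&0x3ff=0x3f8 (s10→-8) → $-8
  target = base 0xa434 + off 0x06 + 2 + imm -8 = 0xa434

0xa434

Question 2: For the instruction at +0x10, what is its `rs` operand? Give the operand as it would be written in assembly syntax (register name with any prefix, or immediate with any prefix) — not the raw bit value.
x1

+0x10: 90 34 ⇒ word 0x3490 (little)
  opcode bits[15:10]=0xd: store/RR
  rd: (w>>7)&0x7=0x1 → x1
  rs: (w>>4)&0x7=0x1 → x1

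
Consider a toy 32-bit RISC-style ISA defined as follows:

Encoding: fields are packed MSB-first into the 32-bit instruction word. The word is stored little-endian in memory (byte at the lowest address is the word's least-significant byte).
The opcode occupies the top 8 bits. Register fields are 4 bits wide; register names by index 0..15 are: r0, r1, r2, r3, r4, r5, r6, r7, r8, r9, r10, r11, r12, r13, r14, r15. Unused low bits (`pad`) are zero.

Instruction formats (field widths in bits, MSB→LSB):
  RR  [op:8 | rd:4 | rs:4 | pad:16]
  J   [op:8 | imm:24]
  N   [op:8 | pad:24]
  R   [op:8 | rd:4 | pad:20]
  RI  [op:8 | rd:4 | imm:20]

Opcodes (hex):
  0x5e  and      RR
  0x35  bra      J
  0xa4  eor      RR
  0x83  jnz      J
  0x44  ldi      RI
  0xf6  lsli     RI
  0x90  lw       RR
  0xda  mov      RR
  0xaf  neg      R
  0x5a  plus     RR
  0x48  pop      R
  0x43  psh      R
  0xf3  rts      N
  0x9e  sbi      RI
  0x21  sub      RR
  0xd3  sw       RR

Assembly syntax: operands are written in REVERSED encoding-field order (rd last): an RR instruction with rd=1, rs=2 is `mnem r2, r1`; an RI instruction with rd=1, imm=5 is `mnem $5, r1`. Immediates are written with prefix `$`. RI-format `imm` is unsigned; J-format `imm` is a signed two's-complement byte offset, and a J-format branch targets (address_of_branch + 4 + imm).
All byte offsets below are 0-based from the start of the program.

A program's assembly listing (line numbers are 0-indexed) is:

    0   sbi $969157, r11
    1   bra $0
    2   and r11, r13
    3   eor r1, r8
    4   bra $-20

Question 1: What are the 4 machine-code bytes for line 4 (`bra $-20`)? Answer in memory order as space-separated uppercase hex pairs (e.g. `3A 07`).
4. bra fields op=0x35:8|imm=-20:24 → word 35ffffech → ec ff ff 35

EC FF FF 35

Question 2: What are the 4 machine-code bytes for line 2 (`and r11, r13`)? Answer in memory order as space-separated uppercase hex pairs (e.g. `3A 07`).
00 00 DB 5E

2. and fields op=0x5e:8|rd=13:4|rs=11:4|pad=0:16 → word 5edb0000h → 00 00 db 5e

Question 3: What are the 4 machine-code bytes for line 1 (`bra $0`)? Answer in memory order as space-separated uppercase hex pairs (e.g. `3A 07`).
L1: bra op=0x35:8|imm=0:24 ⇒ 0x35000000 ⇒ little 00 00 00 35

00 00 00 35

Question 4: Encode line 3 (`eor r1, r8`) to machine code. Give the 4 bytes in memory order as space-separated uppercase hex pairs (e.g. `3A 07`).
3. eor fields op=0xa4:8|rd=8:4|rs=1:4|pad=0:16 → word a4810000h → 00 00 81 a4

00 00 81 A4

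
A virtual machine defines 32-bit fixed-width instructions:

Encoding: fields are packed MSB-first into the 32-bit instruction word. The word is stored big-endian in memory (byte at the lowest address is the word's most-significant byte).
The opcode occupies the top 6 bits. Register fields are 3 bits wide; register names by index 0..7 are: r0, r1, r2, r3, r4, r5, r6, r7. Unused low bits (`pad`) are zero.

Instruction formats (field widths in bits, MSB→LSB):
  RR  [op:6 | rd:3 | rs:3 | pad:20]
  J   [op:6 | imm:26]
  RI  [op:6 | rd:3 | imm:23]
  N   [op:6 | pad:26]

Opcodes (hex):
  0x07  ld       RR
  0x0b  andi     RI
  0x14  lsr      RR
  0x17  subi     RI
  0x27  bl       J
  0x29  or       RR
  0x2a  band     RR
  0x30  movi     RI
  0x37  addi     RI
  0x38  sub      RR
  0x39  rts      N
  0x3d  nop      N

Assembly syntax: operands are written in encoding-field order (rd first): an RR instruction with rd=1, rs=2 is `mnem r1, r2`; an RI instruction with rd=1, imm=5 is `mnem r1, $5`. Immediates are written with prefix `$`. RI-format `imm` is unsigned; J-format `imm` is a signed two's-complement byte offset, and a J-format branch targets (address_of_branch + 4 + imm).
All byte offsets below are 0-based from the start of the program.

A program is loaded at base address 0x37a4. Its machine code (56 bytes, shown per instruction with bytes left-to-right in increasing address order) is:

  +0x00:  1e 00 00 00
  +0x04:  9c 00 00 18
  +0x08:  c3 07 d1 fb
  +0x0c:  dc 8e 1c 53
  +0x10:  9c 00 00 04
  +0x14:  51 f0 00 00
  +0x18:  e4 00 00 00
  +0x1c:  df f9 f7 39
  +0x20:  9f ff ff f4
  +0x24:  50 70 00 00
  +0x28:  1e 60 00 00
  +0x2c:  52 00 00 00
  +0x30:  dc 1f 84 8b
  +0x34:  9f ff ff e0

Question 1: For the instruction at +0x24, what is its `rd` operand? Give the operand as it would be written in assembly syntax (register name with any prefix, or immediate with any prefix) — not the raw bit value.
r0

[24] 50 70 00 00 → 0x50700000
  top 6b → 0x14 → lsr [RR]
  rd: (w>>23)&0x7=0x0 → r0
  rs: (w>>20)&0x7=0x7 → r7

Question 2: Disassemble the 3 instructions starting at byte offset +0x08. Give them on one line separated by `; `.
movi r6, $512507; addi r1, $924755; bl $4

+0x08: c3 07 d1 fb ⇒ word 0xc307d1fb (big)
  op=0xc307d1fb>>26=0x30 ⇒ movi (RI)
  [25:23] rd=6 = r6
  [22:0] imm=512507 = $512507
+0x0c: dc 8e 1c 53 ⇒ word 0xdc8e1c53 (big)
  op=0xdc8e1c53>>26=0x37 ⇒ addi (RI)
  [25:23] rd=1 = r1
  [22:0] imm=924755 = $924755
+0x10: 9c 00 00 04 ⇒ word 0x9c000004 (big)
  op=0x9c000004>>26=0x27 ⇒ bl (J)
  [25:0] imm=4 = $4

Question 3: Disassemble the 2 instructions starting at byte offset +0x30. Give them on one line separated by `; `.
+0x30: dc 1f 84 8b ⇒ word 0xdc1f848b (big)
  op=0xdc1f848b>>26=0x37 ⇒ addi (RI)
  rd@[25:23]=0x0 ⇒ r0
  imm@[22:0]=0x1f848b ⇒ $2065547
+0x34: 9f ff ff e0 ⇒ word 0x9fffffe0 (big)
  op=0x9fffffe0>>26=0x27 ⇒ bl (J)
  imm@[25:0]=0x3ffffe0 (s26→-32) ⇒ $-32

addi r0, $2065547; bl $-32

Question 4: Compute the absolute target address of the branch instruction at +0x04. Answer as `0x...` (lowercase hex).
@+04  big-endian(9c 00 00 18) = 0x9c000018
  op=0x9c000018>>26=0x27 ⇒ bl (J)
  imm: (w>>0)&0x3ffffff=0x18 → $24
  target = base 0x37a4 + off 0x04 + 4 + imm 24 = 0x37c4

0x37c4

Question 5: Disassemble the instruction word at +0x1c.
+0x1c: df f9 f7 39 ⇒ word 0xdff9f739 (big)
  top 6b → 0x37 → addi [RI]
  rd@[25:23]=0x7 ⇒ r7
  imm@[22:0]=0x79f739 ⇒ $7993145

addi r7, $7993145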